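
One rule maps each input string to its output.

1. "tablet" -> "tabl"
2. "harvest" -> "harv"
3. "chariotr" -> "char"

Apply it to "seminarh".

What's happening: keep only the first 4 characters.
Doing the same to "seminarh": "semi".

semi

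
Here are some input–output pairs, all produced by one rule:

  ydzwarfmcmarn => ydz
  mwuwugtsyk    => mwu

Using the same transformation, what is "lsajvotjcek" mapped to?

Each output is the input with this applied: keep only the first 3 characters.
So "lsajvotjcek" becomes "lsa".

lsa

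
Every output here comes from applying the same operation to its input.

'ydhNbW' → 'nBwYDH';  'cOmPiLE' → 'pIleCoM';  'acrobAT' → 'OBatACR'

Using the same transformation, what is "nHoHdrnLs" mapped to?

Rule — flip the case of every letter, then move the first 3 characters to the end (rotate left by 3).
On "nHoHdrnLs": the first step gives "NhOhDRNlS", and the second then gives "hDRNlSNhO".

hDRNlSNhO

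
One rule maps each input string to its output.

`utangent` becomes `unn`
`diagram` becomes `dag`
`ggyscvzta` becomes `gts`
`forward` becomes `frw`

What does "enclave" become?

evl

The pattern: take characters alternately from the front and the back (1st, last, 2nd, 2nd-last, ...), then keep one character in every 3, starting at position 1 (positions 1st, 4th, 7th, ...).
Applying that to "enclave" gives "evl".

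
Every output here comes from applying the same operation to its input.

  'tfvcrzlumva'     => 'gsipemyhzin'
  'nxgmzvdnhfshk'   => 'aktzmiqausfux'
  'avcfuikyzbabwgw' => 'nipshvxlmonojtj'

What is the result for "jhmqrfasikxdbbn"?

The transformation: shift every letter 13 places forward in the alphabet (wrapping around) — i.e. ROT13.
So "jhmqrfasikxdbbn" becomes "wuzdesnfvxkqooa".

wuzdesnfvxkqooa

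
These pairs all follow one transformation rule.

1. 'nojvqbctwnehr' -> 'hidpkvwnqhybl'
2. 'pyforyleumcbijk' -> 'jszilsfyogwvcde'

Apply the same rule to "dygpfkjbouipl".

xsajzedviocjf

The pattern: shift every letter 6 places backward in the alphabet (wrapping around).
Doing the same to "dygpfkjbouipl": "xsajzedviocjf".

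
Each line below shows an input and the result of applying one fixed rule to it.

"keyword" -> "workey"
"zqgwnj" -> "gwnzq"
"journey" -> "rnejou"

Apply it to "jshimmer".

mmejshi

In each case the input is transformed by: delete the last character, then move the last 3 characters to the front (rotate right by 3).
Starting from "jshimmer": after the first operation, "jshimme"; after the second, "mmejshi".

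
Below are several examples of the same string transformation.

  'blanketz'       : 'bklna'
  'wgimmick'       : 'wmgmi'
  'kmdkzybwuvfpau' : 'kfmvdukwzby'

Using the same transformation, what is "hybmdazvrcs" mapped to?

hvyzbamd

Rule — delete the last 3 characters, then take characters alternately from the front and the back (1st, last, 2nd, 2nd-last, ...).
Working it through for "hybmdazvrcs": intermediate "hybmdazv", final "hvyzbamd".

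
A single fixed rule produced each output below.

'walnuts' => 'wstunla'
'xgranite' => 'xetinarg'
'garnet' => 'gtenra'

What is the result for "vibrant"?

The transformation: move the first character to the end, then reverse the string.
On "vibrant": the first step gives "ibrantv", and the second then gives "vtnarbi".
(Check on "xgranite": → "granitex" → "xetinarg" ✓)

vtnarbi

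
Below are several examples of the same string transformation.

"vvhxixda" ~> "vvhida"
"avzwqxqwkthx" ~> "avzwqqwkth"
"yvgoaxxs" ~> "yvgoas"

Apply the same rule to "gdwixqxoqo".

Looking at the pairs, the operation is to remove every "x".
On "gdwixqxoqo" that produces "gdwiqoqo".

gdwiqoqo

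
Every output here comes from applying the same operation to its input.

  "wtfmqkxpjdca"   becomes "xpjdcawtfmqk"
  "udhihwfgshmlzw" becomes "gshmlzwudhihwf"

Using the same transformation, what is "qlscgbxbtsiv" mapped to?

xbtsivqlscgb

Rule — swap the front and back halves of the string.
Applying that to "qlscgbxbtsiv" gives "xbtsivqlscgb".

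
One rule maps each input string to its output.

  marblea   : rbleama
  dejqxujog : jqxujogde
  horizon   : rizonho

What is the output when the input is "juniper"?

In each case the input is transformed by: move the first 2 characters to the end (rotate left by 2).
For "juniper" the result is "niperju".

niperju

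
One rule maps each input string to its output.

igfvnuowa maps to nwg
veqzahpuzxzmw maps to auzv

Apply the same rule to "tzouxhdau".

xaz

The pattern: move the first 3 characters to the end (rotate left by 3), then keep one character in every 3, starting at position 2 (positions 2nd, 5th, 8th, ...).
Applying that to "tzouxhdau" gives "xaz".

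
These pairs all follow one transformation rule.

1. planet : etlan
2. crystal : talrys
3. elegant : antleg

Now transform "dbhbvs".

vsbhb

In each case the input is transformed by: delete the first character, then move the first 3 characters to the end (rotate left by 3).
Starting from "dbhbvs": after the first operation, "bhbvs"; after the second, "vsbhb".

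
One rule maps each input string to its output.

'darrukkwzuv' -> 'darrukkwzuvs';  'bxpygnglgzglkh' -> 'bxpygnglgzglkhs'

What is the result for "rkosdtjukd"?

Each output is the input with this applied: append "s".
Doing the same to "rkosdtjukd": "rkosdtjukds".

rkosdtjukds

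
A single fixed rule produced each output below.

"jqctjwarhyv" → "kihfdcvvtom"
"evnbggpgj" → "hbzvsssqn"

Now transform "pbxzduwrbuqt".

ljiggfdcbpnn

Each output is the input with this applied: sort the characters into reverse alphabetical order, then shift every letter 12 places forward in the alphabet (wrapping around).
"pbxzduwrbuqt" → "zxwuutrqpdbb" → "ljiggfdcbpnn".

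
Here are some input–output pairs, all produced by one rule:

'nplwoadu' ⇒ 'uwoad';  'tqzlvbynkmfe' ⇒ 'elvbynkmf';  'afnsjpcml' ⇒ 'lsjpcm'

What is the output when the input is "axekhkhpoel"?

Each output is the input with this applied: delete the first 3 characters, then move the last character to the front.
On "axekhkhpoel": the first step gives "khkhpoel", and the second then gives "lkhkhpoe".

lkhkhpoe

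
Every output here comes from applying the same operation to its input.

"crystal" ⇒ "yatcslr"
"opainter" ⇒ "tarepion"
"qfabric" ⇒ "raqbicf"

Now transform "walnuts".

What's happening: sort the characters into reverse alphabetical order, then take characters alternately from the front and the back (1st, last, 2nd, 2nd-last, ...).
On "walnuts": the first step gives "wutsnla", and the second then gives "waultns".
(Check on "qfabric": → "rqifcba" → "raqbicf" ✓)

waultns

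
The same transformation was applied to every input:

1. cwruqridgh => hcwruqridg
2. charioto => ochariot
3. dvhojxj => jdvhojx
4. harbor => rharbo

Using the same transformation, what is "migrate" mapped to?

The transformation: move the last character to the front.
For "migrate" the result is "emigrat".

emigrat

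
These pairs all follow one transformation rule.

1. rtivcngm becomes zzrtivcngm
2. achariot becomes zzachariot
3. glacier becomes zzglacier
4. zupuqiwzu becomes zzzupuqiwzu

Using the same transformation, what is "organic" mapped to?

Rule — prepend "zz".
Doing the same to "organic": "zzorganic".

zzorganic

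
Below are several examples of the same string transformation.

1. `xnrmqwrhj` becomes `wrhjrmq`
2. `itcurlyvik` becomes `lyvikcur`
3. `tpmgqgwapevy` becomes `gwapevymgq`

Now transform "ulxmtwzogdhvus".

What's happening: delete the first 2 characters, then move the first 3 characters to the end (rotate left by 3).
For "ulxmtwzogdhvus" the result is "wzogdhvusxmt".

wzogdhvusxmt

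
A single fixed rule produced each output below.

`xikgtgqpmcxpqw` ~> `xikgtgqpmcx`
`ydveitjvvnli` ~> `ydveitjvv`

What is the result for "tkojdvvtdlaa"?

Each output is the input with this applied: delete the last 3 characters.
For "tkojdvvtdlaa" the result is "tkojdvvtd".

tkojdvvtd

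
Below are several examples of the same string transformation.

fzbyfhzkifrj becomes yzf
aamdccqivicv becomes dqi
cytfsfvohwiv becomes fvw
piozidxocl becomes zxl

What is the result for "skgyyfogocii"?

yoc

Each output is the input with this applied: delete the first 3 characters, then keep one character in every 3, starting at position 1 (positions 1st, 4th, 7th, ...).
"skgyyfogocii" → "yyfogocii" → "yoc".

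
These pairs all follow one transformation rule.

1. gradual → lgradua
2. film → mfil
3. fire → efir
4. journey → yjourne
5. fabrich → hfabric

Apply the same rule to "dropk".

What's happening: move the last character to the front.
For "dropk" the result is "kdrop".

kdrop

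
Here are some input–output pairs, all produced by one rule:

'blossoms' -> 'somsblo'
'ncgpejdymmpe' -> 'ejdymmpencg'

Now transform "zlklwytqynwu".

wytqynwuzlk

Each output is the input with this applied: move the first 3 characters to the end (rotate left by 3), then delete the first character.
Applying both steps to "zlklwytqynwu": "lwytqynwuzlk", then "wytqynwuzlk".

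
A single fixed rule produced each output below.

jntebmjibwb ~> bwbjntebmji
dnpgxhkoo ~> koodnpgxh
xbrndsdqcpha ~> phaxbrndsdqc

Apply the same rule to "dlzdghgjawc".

awcdlzdghgj

In each case the input is transformed by: move the last 3 characters to the front (rotate right by 3).
Applying that to "dlzdghgjawc" gives "awcdlzdghgj".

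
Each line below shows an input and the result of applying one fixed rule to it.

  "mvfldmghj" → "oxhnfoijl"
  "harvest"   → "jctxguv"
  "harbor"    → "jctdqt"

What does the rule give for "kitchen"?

In each case the input is transformed by: shift every letter 2 places forward in the alphabet (wrapping around).
So "kitchen" becomes "mkvejgp".

mkvejgp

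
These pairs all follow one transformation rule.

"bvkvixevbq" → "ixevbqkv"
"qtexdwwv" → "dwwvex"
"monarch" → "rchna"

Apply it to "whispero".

perois

Looking at the pairs, the operation is to delete the first 2 characters, then move the first 2 characters to the end (rotate left by 2).
For "whispero", step one produces "ispero"; step two turns that into "perois".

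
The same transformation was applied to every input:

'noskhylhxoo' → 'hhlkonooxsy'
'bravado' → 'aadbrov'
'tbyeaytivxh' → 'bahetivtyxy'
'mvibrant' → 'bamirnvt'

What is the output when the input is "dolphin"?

hdlionp

Looking at the pairs, the operation is to sort the characters into alphabetical order, then swap each adjacent pair of characters (1↔2, 3↔4, ...).
Starting from "dolphin": after the first operation, "dhilnop"; after the second, "hdlionp".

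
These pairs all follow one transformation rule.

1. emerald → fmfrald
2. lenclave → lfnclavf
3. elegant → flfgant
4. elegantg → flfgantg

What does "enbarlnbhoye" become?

Rule — replace every "e" with "f".
So "enbarlnbhoye" becomes "fnbarlnbhoyf".

fnbarlnbhoyf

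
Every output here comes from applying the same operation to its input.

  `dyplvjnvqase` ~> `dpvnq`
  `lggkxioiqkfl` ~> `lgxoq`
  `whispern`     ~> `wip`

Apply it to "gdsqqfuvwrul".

gsquw

What's happening: delete the last 2 characters, then keep every other character starting from the first (positions 1st, 3rd, 5th, ...).
"gdsqqfuvwrul" → "gsquw".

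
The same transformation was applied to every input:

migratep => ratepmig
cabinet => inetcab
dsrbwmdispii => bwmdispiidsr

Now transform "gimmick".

Rule — move the first 3 characters to the end (rotate left by 3).
For "gimmick" the result is "mickgim".

mickgim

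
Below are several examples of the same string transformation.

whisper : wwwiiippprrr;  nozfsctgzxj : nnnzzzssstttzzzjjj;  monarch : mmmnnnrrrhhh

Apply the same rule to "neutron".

nnnuuurrrnnn

In each case the input is transformed by: keep every other character starting from the first (positions 1st, 3rd, 5th, ...), then repeat every character 3 times.
Working it through for "neutron": intermediate "nurn", final "nnnuuurrrnnn".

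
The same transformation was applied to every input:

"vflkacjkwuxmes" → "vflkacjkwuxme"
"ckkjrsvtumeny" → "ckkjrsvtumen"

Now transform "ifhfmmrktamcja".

Each output is the input with this applied: delete the last character.
On "ifhfmmrktamcja" that produces "ifhfmmrktamcj".

ifhfmmrktamcj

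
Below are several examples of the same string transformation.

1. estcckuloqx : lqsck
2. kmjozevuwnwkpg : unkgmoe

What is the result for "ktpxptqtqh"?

thtxt

Rule — keep every other character starting from the second (positions 2nd, 4th, 6th, ...), then move the first 3 characters to the end (rotate left by 3).
Applying both steps to "ktpxptqtqh": "txtth", then "thtxt".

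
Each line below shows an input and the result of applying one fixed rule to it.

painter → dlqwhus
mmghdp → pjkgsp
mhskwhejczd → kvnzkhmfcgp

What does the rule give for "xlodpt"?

The pattern: shift every letter 3 places forward in the alphabet (wrapping around), then move the first character to the end.
Starting from "xlodpt": after the first operation, "aorgsw"; after the second, "orgswa".

orgswa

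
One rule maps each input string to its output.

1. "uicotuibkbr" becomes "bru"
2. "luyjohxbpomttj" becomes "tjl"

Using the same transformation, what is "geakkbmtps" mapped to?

Each output is the input with this applied: move the first character to the end, then keep only the last 3 characters.
Working it through for "geakkbmtps": intermediate "eakkbmtpsg", final "psg".

psg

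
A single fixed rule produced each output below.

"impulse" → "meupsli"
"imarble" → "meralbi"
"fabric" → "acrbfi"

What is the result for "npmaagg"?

Each output is the input with this applied: swap the first and last characters, then swap each adjacent pair of characters (1↔2, 3↔4, ...).
Starting from "npmaagg": after the first operation, "gpmaagn"; after the second, "pgamgan".

pgamgan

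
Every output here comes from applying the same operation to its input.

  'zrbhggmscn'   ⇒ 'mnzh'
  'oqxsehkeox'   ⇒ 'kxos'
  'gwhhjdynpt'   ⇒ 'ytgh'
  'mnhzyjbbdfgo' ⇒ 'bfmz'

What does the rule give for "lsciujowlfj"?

ofli

What's happening: keep one character in every 3, starting at position 1 (positions 1st, 4th, 7th, ...), then move the first 2 characters to the end (rotate left by 2).
"lsciujowlfj" → "liof" → "ofli".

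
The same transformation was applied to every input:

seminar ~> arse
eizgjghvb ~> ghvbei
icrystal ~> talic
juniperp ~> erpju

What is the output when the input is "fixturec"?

Each output is the input with this applied: move the first 2 characters to the end (rotate left by 2), then delete the first 3 characters.
On "fixturec": the first step gives "xturecfi", and the second then gives "recfi".
(Check on "juniperp": → "niperpju" → "erpju" ✓)

recfi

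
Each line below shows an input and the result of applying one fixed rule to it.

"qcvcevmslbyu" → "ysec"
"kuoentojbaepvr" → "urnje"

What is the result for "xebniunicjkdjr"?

Each output is the input with this applied: keep one character in every 3, starting at position 2 (positions 2nd, 5th, 8th, ...), then sort the characters into reverse alphabetical order.
On "xebniunicjkdjr": the first step gives "eiikr", and the second then gives "rkiie".
(Check on "kuoentojbaepvr": → "unjer" → "urnje" ✓)

rkiie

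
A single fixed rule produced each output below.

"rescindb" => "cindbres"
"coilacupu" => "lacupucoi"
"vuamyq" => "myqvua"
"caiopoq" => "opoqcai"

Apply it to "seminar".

inarsem

Rule — move the first 3 characters to the end (rotate left by 3).
For "seminar" the result is "inarsem".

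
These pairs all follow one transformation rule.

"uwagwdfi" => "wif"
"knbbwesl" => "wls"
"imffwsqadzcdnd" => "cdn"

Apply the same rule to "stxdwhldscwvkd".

wdk

The pattern: swap each adjacent pair of characters (1↔2, 3↔4, ...), then keep only the last 3 characters.
On "stxdwhldscwvkd": the first step gives "tsdxhwdlcsvwdk", and the second then gives "wdk".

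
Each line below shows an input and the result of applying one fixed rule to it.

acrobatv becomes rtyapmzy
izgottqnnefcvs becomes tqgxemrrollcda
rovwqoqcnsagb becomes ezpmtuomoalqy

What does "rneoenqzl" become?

Looking at the pairs, the operation is to shift every letter 2 places backward in the alphabet (wrapping around), then move the last 2 characters to the front (rotate right by 2).
Starting from "rneoenqzl": after the first operation, "plcmcloxj"; after the second, "xjplcmclo".

xjplcmclo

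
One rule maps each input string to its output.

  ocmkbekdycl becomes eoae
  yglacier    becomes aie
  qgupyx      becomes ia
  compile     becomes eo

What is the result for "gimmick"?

Looking at the pairs, the operation is to shift every letter 2 places forward in the alphabet (wrapping around), then keep only the vowels.
For "gimmick", step one produces "ikookem"; step two turns that into "iooe".

iooe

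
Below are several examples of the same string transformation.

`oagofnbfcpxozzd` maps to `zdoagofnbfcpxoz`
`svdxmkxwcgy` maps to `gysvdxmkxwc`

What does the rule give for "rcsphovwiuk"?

The rule is to move the last 2 characters to the front (rotate right by 2).
For "rcsphovwiuk" the result is "ukrcsphovwi".

ukrcsphovwi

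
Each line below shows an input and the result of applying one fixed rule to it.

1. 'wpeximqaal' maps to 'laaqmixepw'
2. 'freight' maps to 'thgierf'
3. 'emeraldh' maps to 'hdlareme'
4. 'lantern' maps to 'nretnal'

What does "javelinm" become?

Rule — reverse the string.
Doing the same to "javelinm": "mnilevaj".

mnilevaj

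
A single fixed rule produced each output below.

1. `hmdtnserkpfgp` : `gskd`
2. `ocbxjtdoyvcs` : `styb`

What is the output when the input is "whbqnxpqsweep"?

Each output is the input with this applied: keep one character in every 3, starting at position 3 (positions 3rd, 6th, 9th, ...), then swap the first and last characters.
"whbqnxpqsweep" → "bxse" → "exsb".
(Check on "hmdtnserkpfgp": → "dskg" → "gskd" ✓)

exsb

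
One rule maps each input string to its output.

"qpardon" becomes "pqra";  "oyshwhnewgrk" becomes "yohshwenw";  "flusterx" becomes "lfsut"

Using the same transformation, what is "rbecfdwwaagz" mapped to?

Rule — delete the last 3 characters, then swap each adjacent pair of characters (1↔2, 3↔4, ...).
Applying both steps to "rbecfdwwaagz": "rbecfdwwa", then "brcedfwwa".

brcedfwwa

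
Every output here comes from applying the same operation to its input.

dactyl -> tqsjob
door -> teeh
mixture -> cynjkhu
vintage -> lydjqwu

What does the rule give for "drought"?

The transformation: shift every letter 10 places backward in the alphabet (wrapping around).
On "drought" that produces "thekwxj".

thekwxj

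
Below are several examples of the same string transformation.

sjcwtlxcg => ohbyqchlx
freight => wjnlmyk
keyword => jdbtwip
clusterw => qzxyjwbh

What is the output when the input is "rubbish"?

Rule — move the first character to the end, then shift every letter 5 places forward in the alphabet (wrapping around).
Doing the same to "rubbish": "zggnxmw".
(Check on "keyword": → "eywordk" → "jdbtwip" ✓)

zggnxmw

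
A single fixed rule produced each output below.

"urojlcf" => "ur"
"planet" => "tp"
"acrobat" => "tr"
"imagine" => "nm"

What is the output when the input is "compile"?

po

What's happening: sort the characters into reverse alphabetical order, then keep only the first 2 characters.
Applying both steps to "compile": "pomliec", then "po".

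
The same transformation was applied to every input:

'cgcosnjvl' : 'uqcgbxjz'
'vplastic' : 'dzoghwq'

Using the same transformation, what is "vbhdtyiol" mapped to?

pvrhmwcz

What's happening: shift every letter 12 places backward in the alphabet (wrapping around), then delete the first character.
So "vbhdtyiol" becomes "pvrhmwcz".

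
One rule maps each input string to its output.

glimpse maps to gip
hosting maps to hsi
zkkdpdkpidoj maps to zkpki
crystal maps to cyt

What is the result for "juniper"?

jnp

In each case the input is transformed by: delete the last 2 characters, then keep every other character starting from the first (positions 1st, 3rd, 5th, ...).
Applying that to "juniper" gives "jnp".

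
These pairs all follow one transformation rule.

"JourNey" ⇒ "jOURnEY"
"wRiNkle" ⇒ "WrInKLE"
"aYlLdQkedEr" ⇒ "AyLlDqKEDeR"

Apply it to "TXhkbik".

The transformation: flip the case of every letter.
Applying that to "TXhkbik" gives "txHKBIK".

txHKBIK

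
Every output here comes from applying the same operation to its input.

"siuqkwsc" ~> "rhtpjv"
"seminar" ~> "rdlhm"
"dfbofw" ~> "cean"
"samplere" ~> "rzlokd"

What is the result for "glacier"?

fkzbh

In each case the input is transformed by: shift every letter 1 place backward in the alphabet (wrapping around), then delete the last 2 characters.
"glacier" → "fkzbhdq" → "fkzbh".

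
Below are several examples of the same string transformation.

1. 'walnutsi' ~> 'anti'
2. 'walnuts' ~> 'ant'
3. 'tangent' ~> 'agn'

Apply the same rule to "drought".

Each output is the input with this applied: keep every other character starting from the second (positions 2nd, 4th, 6th, ...).
Applying that to "drought" gives "ruh".

ruh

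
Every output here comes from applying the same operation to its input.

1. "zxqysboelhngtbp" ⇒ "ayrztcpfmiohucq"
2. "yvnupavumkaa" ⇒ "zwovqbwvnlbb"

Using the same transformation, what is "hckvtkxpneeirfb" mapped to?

idlwulyqoffjsgc

Each output is the input with this applied: shift every letter 1 place forward in the alphabet (wrapping around).
Applying that to "hckvtkxpneeirfb" gives "idlwulyqoffjsgc".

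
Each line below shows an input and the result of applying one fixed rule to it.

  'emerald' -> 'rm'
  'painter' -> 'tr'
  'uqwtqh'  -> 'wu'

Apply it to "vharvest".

In each case the input is transformed by: sort the characters into reverse alphabetical order, then keep only the first 2 characters.
On "vharvest" that produces "vv".

vv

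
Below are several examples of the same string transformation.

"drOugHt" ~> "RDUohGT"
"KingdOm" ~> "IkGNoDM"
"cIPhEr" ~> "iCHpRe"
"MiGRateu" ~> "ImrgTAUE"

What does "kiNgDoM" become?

Each output is the input with this applied: flip the case of every letter, then swap each adjacent pair of characters (1↔2, 3↔4, ...).
"kiNgDoM" → "KInGdOm" → "IKGnOdm".

IKGnOdm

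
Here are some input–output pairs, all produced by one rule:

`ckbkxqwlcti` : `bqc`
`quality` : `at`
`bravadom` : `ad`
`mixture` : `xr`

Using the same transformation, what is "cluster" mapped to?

Each output is the input with this applied: keep one character in every 3, starting at position 3 (positions 3rd, 6th, 9th, ...).
On "cluster" that produces "ue".

ue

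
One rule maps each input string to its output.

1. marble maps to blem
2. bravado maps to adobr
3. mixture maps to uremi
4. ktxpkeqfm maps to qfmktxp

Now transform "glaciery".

In each case the input is transformed by: move the last 3 characters to the front (rotate right by 3), then delete the last 2 characters.
On "glaciery": the first step gives "eryglaci", and the second then gives "erygla".

erygla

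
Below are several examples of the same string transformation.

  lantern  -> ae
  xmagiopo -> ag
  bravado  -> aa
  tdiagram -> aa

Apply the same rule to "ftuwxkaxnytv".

What's happening: sort the characters into alphabetical order, then keep only the first 2 characters.
For "ftuwxkaxnytv" the result is "af".

af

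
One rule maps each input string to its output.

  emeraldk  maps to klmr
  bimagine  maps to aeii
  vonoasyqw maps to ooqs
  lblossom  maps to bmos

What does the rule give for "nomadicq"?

aioq

In each case the input is transformed by: keep every other character starting from the second (positions 2nd, 4th, 6th, ...), then sort the characters into alphabetical order.
On "nomadicq" that produces "aioq".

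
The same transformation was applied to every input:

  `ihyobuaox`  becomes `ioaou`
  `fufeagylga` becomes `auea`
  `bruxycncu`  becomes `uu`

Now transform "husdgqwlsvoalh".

uao

The pattern: take characters alternately from the front and the back (1st, last, 2nd, 2nd-last, ...), then keep only the vowels.
"husdgqwlsvoalh" → "hhulsadogvqswl" → "uao".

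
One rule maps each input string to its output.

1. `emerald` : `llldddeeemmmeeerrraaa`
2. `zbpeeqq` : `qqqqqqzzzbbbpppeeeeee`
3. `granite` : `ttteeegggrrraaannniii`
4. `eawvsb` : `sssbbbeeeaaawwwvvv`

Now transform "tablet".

Looking at the pairs, the operation is to move the last 2 characters to the front (rotate right by 2), then repeat every character 3 times.
For "tablet", step one produces "ettabl"; step two turns that into "eeettttttaaabbblll".

eeettttttaaabbblll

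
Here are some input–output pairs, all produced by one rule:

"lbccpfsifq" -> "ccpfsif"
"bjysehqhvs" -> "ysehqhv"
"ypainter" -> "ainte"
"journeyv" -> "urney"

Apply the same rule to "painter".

In each case the input is transformed by: move the last character to the front, then delete the first 3 characters.
"painter" → "rpainte" → "inte".

inte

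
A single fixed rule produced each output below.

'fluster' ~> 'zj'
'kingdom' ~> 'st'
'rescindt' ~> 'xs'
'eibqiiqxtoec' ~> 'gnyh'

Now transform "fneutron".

jw

Each output is the input with this applied: shift every letter 5 places forward in the alphabet (wrapping around), then keep one character in every 3, starting at position 3 (positions 3rd, 6th, 9th, ...).
Applying both steps to "fneutron": "ksjzywts", then "jw".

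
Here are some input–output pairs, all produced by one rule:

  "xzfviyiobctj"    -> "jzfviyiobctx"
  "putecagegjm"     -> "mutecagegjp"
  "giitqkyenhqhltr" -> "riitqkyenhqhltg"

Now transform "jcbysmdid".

dcbysmdij

In each case the input is transformed by: swap the first and last characters.
"jcbysmdid" → "dcbysmdij".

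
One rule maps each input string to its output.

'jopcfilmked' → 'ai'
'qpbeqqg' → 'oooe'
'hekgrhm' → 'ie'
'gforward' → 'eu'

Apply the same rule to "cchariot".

The transformation: shift every letter 2 places backward in the alphabet (wrapping around), then keep only the vowels.
Doing the same to "cchariot": "aa".
(Check on "gforward": → "edmpuypb" → "eu" ✓)

aa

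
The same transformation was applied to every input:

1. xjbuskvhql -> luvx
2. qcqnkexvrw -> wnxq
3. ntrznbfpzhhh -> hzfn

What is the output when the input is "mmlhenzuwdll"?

The rule is to keep one character in every 3, starting at position 1 (positions 1st, 4th, 7th, ...), then swap the first and last characters.
Doing the same to "mmlhenzuwdll": "dhzm".

dhzm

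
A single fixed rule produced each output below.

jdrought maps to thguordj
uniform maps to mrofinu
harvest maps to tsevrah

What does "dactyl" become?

lytcad

Rule — reverse the string.
Applying that to "dactyl" gives "lytcad".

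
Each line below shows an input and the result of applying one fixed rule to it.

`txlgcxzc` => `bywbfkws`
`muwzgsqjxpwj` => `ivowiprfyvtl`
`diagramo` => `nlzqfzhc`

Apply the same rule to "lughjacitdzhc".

bgycshbzigftk

Rule — reverse the string, then shift every letter 1 place backward in the alphabet (wrapping around).
For "lughjacitdzhc", step one produces "chzdticajhgul"; step two turns that into "bgycshbzigftk".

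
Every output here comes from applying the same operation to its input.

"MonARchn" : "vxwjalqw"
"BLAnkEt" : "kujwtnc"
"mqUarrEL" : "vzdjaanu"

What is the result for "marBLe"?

vjakun

Looking at the pairs, the operation is to shift every letter 9 places forward in the alphabet (wrapping around), then convert every letter to lowercase.
Starting from "marBLe": after the first operation, "vjaKUn"; after the second, "vjakun".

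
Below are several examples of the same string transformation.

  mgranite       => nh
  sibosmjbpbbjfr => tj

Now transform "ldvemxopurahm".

me

The transformation: shift every letter 1 place forward in the alphabet (wrapping around), then keep only the first 2 characters.
Working it through for "ldvemxopurahm": intermediate "mewfnypqvsbin", final "me".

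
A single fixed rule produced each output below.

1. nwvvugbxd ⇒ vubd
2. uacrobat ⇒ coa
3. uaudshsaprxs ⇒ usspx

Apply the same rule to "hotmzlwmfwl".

tzwfl

In each case the input is transformed by: delete the first 2 characters, then keep every other character starting from the first (positions 1st, 3rd, 5th, ...).
On "hotmzlwmfwl" that produces "tzwfl".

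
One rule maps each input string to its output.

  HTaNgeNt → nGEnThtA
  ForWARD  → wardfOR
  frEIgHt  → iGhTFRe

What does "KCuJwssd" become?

In each case the input is transformed by: move the first 3 characters to the end (rotate left by 3), then flip the case of every letter.
Applying both steps to "KCuJwssd": "JwssdKCu", then "jWSSDkcU".

jWSSDkcU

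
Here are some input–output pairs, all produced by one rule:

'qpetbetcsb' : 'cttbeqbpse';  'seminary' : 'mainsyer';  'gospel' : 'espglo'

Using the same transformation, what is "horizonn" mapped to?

Rule — take characters alternately from the front and the back (1st, last, 2nd, 2nd-last, ...), then swap the front and back halves of the string.
For "horizonn", step one produces "hnonroiz"; step two turns that into "roizhnon".

roizhnon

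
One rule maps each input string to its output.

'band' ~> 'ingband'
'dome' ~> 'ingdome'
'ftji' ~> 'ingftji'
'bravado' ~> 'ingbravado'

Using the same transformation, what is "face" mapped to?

ingface

Each output is the input with this applied: prepend "ing".
Applying that to "face" gives "ingface".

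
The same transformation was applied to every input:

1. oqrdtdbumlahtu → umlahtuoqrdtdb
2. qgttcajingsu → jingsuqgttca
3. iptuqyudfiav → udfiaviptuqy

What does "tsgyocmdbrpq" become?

Each output is the input with this applied: swap the front and back halves of the string.
"tsgyocmdbrpq" → "mdbrpqtsgyoc".

mdbrpqtsgyoc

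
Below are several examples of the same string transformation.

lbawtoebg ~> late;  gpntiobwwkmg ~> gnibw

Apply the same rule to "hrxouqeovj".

hxue

The transformation: keep every other character starting from the first (positions 1st, 3rd, 5th, ...), then delete the last character.
For "hrxouqeovj", step one produces "hxuev"; step two turns that into "hxue".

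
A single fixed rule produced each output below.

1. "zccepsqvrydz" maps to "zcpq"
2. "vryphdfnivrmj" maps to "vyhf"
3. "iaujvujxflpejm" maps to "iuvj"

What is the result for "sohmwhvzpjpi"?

shwv

Rule — keep every other character starting from the first (positions 1st, 3rd, 5th, ...), then keep only the first 4 characters.
For "sohmwhvzpjpi" the result is "shwv".
(Check on "vryphdfnivrmj": → "vyhfirj" → "vyhf" ✓)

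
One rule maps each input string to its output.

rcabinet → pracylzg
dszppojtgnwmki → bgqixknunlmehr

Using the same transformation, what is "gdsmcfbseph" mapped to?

efbnqckqazd

The transformation: take characters alternately from the front and the back (1st, last, 2nd, 2nd-last, ...), then shift every letter 2 places backward in the alphabet (wrapping around).
"gdsmcfbseph" → "ghdpsemscbf" → "efbnqckqazd".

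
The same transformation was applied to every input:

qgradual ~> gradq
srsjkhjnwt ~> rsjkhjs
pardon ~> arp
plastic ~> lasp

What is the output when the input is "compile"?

ompc

Rule — delete the last 3 characters, then move the first character to the end.
Starting from "compile": after the first operation, "comp"; after the second, "ompc".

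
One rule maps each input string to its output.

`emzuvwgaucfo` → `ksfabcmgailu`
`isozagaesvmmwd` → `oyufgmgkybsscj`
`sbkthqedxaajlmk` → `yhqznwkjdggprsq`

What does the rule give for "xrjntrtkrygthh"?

The rule is to shift every letter 6 places forward in the alphabet (wrapping around).
On "xrjntrtkrygthh" that produces "dxptzxzqxemznn".

dxptzxzqxemznn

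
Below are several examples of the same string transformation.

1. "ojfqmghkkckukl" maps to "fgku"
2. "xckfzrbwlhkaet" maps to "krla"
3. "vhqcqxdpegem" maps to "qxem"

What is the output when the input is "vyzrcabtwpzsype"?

Each output is the input with this applied: keep one character in every 3, starting at position 3 (positions 3rd, 6th, 9th, ...).
On "vyzrcabtwpzsype" that produces "zawse".

zawse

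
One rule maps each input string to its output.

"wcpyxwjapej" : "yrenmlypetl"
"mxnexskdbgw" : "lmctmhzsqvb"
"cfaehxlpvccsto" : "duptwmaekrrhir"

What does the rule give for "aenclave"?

ttcrapkp

The transformation: swap the first and last characters, then shift every letter 11 places backward in the alphabet (wrapping around).
Starting from "aenclave": after the first operation, "eenclava"; after the second, "ttcrapkp".
(Check on "mxnexskdbgw": → "wxnexskdbgm" → "lmctmhzsqvb" ✓)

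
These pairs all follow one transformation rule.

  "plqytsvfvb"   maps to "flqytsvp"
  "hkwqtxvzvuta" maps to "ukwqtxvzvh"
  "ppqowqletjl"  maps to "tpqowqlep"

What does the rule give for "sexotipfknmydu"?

yexotipfknms

The rule is to delete the last 2 characters, then swap the first and last characters.
Working it through for "sexotipfknmydu": intermediate "sexotipfknmy", final "yexotipfknms".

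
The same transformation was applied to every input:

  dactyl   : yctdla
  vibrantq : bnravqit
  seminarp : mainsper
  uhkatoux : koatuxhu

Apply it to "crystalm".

Rule — take characters alternately from the front and the back (1st, last, 2nd, 2nd-last, ...), then swap the front and back halves of the string.
Starting from "crystalm": after the first operation, "cmrlyast"; after the second, "yastcmrl".

yastcmrl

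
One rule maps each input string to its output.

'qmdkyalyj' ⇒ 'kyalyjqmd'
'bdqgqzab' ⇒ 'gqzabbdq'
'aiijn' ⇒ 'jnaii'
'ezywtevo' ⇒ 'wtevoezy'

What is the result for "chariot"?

riotcha

What's happening: move the first 3 characters to the end (rotate left by 3).
Doing the same to "chariot": "riotcha".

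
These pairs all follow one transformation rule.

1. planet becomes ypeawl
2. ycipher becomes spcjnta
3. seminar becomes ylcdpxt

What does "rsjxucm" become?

Looking at the pairs, the operation is to move the last 3 characters to the front (rotate right by 3), then shift every letter 11 places forward in the alphabet (wrapping around).
"rsjxucm" → "ucmrsjx" → "fnxcdui".

fnxcdui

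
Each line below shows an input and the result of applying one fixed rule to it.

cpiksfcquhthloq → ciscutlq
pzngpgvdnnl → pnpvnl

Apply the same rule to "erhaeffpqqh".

Looking at the pairs, the operation is to keep every other character starting from the first (positions 1st, 3rd, 5th, ...).
For "erhaeffpqqh" the result is "ehefqh".

ehefqh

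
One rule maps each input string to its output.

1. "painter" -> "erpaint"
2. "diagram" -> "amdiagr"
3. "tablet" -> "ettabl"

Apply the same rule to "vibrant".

Looking at the pairs, the operation is to move the last 2 characters to the front (rotate right by 2).
For "vibrant" the result is "ntvibra".

ntvibra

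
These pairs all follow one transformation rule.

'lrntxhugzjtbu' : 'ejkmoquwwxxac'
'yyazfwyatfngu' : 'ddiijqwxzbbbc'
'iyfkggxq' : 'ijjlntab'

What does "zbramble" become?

The pattern: sort the characters into alphabetical order, then shift every letter 3 places forward in the alphabet (wrapping around).
For "zbramble", step one produces "abbelmrz"; step two turns that into "deehopuc".

deehopuc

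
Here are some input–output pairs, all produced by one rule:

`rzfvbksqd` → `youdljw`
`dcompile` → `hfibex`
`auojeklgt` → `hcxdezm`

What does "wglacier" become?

In each case the input is transformed by: delete the first 2 characters, then shift every letter 7 places backward in the alphabet (wrapping around).
Starting from "wglacier": after the first operation, "lacier"; after the second, "etvbxk".

etvbxk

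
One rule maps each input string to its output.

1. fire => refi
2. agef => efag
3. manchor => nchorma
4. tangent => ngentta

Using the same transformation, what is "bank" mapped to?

The transformation: move the first 2 characters to the end (rotate left by 2).
So "bank" becomes "nkba".

nkba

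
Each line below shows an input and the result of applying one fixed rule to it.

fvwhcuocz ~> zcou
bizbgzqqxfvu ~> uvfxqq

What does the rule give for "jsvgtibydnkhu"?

What's happening: take characters alternately from the front and the back (1st, last, 2nd, 2nd-last, ...), then keep every other character starting from the second (positions 2nd, 4th, 6th, ...).
Applying both steps to "jsvgtibydnkhu": "jushvkgntdiyb", then "uhkndy".

uhkndy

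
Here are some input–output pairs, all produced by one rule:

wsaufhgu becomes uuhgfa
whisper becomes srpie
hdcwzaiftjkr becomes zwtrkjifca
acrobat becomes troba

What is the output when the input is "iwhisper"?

srpihe

Rule — delete the first 2 characters, then sort the characters into reverse alphabetical order.
Working it through for "iwhisper": intermediate "hisper", final "srpihe".
(Check on "whisper": → "isper" → "srpie" ✓)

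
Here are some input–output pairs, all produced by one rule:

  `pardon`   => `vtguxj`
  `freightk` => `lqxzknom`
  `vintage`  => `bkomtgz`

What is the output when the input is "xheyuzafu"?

danlkgefa

In each case the input is transformed by: shift every letter 6 places forward in the alphabet (wrapping around), then take characters alternately from the front and the back (1st, last, 2nd, 2nd-last, ...).
For "xheyuzafu", step one produces "dnkeafgla"; step two turns that into "danlkgefa".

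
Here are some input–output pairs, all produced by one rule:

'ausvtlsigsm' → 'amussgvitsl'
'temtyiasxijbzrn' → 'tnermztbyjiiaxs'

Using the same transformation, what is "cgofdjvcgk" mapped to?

What's happening: take characters alternately from the front and the back (1st, last, 2nd, 2nd-last, ...).
Applying that to "cgofdjvcgk" gives "ckggocfvdj".

ckggocfvdj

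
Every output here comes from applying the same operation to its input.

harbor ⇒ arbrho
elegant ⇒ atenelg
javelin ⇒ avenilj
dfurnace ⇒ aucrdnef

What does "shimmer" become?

What's happening: sort the characters into alphabetical order, then take characters alternately from the front and the back (1st, last, 2nd, 2nd-last, ...).
So "shimmer" becomes "eshrimm".

eshrimm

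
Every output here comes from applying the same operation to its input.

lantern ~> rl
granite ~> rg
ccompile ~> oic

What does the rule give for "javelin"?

Rule — sort the characters into reverse alphabetical order, then keep one character in every 3, starting at position 2 (positions 2nd, 5th, 8th, ...).
Working it through for "javelin": intermediate "vnljiea", final "ni".

ni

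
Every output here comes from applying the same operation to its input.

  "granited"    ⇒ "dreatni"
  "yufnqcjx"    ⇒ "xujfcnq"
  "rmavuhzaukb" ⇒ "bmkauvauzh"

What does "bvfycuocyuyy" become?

The transformation: take characters alternately from the front and the back (1st, last, 2nd, 2nd-last, ...), then delete the first character.
Starting from "bvfycuocyuyy": after the first operation, "byvyfuyyccuo"; after the second, "yvyfuyyccuo".

yvyfuyyccuo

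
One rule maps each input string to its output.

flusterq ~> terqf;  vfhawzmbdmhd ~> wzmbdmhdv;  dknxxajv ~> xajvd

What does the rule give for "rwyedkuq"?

dkuqr

Each output is the input with this applied: move the first character to the end, then delete the first 3 characters.
On "rwyedkuq": the first step gives "wyedkuqr", and the second then gives "dkuqr".
(Check on "flusterq": → "lusterqf" → "terqf" ✓)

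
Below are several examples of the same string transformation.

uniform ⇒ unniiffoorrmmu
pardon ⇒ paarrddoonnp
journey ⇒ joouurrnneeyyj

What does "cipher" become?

Each output is the input with this applied: double every character, then move the first character to the end.
On "cipher": the first step gives "cciipphheerr", and the second then gives "ciipphheerrc".

ciipphheerrc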